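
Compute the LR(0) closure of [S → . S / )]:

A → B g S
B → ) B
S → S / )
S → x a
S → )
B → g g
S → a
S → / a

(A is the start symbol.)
To compute CLOSURE, for each item [A → α.Bβ] where B is a non-terminal, add [B → .γ] for all productions B → γ; repeat for the newly added items until nothing changes.

Start with: [S → . S / )]
  [S → . S / )] has the dot before S: add [S → . x a], [S → . )], [S → . a], [S → . / a]
No further items can be added.

CLOSURE = { [S → . )], [S → . / a], [S → . S / )], [S → . a], [S → . x a] }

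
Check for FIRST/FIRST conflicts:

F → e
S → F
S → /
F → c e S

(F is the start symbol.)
No FIRST/FIRST conflicts.

A FIRST/FIRST conflict occurs when two productions N → α and N → β for the same non-terminal have FIRST(α) ∩ FIRST(β) ≠ ∅ (with ε ∈ FIRST of a nullable right-hand side, so two nullable alternatives also conflict).

FIRST sets of the non-terminals at (or reachable through a nullable prefix from) the front of some alternative:
  FIRST(F) = { 'c', 'e' }

Productions for F:
  F → e: FIRST = { 'e' }
  F → c e S: FIRST = { 'c' }
Productions for S:
  S → F: FIRST = { 'c', 'e' }
  S → /: FIRST = { '/' }

All alternatives of each non-terminal have pairwise disjoint FIRST sets.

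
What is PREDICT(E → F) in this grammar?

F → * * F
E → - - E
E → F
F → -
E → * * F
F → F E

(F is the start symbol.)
PREDICT(E → F) = (FIRST(RHS) \ {ε}) ∪ (FOLLOW(E) if ε ∈ FIRST(RHS), i.e. RHS ⇒* ε)
FIRST(F) = { '*', '-' }
FIRST(F) = { '*', '-' }
ε ∉ FIRST(F), so FOLLOW(E) is not added.
PREDICT(E → F) = { '*', '-' }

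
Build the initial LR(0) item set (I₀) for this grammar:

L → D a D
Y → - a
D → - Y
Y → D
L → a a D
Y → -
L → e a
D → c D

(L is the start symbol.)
First, augment the grammar with L' → L
I₀ = CLOSURE({ [L' → . L] }):
  [L' → . L] has the dot before L: add [L → . D a D], [L → . a a D], [L → . e a]
  [L → . D a D] has the dot before D: add [D → . - Y], [D → . c D]
No further items can be added.

I₀ = { [D → . - Y], [D → . c D], [L → . D a D], [L → . a a D], [L → . e a], [L' → . L] }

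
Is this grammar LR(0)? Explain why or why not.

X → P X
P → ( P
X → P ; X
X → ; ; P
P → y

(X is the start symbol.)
Yes, the grammar is LR(0)

A grammar is LR(0) if no state in the canonical LR(0) collection has:
  - both a shift item (dot before a terminal) and a complete item (shift-reduce conflict), or
  - two or more complete items (reduce-reduce conflict; the accept item [X' → X .] counts as a complete item here).

Augment with X' → X and build the canonical LR(0) collection (I0 = CLOSURE({[X' → . X]}), then GOTO on every symbol after a dot until no new states appear). It has 13 states:
  I0: { [P → . ( P], [P → . y], [X → . ; ; P], [X → . P ; X], [X → . P X], [X' → . X] }  — shift
  I1: { [P → ( . P], [P → . ( P], [P → . y] }  — shift
  I2: { [X → ; . ; P] }  — shift
  I3: { [P → . ( P], [P → . y], [X → . ; ; P], [X → . P ; X], [X → . P X], [X → P . ; X], [X → P . X] }  — shift
  I4: { [X' → X .] }  — accept
  I5: { [P → y .] }  — reduce
  I6: { [P → . ( P], [P → . y], [X → . ; ; P], [X → . P ; X], [X → . P X], [X → ; . ; P], [X → P ; . X] }  — shift
  I7: { [X → P X .] }  — reduce
  I8: { [P → . ( P], [P → . y], [X → ; . ; P], [X → ; ; . P] }  — shift
  I9: { [X → P ; X .] }  — reduce
  I10: { [P → . ( P], [P → . y], [X → ; ; . P] }  — shift
  I11: { [X → ; ; P .] }  — reduce
  I12: { [P → ( P .] }  — reduce

Every state is either a pure shift/goto state or contains exactly one complete item and nothing to shift — no conflicts. The grammar is LR(0).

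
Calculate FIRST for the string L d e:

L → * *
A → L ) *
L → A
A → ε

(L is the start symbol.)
{ ')', '*', 'd' }

FIRST sets of the non-terminals involved (from the grammar, by fixed-point iteration):
  FIRST(L) = { ')', '*', ε }

To compute FIRST(L d e), process the symbols left to right:
Symbol L is a non-terminal. Add FIRST(L) \ {ε} = { ')', '*' }
L is nullable (ε ∈ FIRST(L)), continue to the next symbol.
Symbol d is a terminal. Add 'd' and stop.
FIRST(L d e) = { ')', '*', 'd' }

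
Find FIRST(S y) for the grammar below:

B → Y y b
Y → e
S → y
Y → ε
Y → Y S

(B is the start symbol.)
FIRST sets of the non-terminals involved (from the grammar, by fixed-point iteration):
  FIRST(S) = { 'y' }

To compute FIRST(S y), process the symbols left to right:
Symbol S is a non-terminal. Add FIRST(S) \ {ε} = { 'y' }
S is not nullable (ε ∉ FIRST(S)), so stop here.
FIRST(S y) = { 'y' }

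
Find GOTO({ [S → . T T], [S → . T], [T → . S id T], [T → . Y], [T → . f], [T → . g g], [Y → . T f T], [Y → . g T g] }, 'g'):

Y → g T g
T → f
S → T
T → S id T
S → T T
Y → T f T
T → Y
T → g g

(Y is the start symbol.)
GOTO(I, 'g') = CLOSURE({ [A → αX.β] : [A → α.Xβ] ∈ I, X = 'g' })

Items with dot before 'g', with the dot advanced:
  [T → . g g] → [T → g . g]
  [Y → . g T g] → [Y → g . T g]
Closure of the advanced items:
  [Y → g . T g] has the dot before T: add [T → . f], [T → . S id T], [T → . Y], [T → . g g]
  [T → . S id T] has the dot before S: add [S → . T], [S → . T T]
  [T → . Y] has the dot before Y: add [Y → . g T g], [Y → . T f T]

GOTO = { [S → . T T], [S → . T], [T → . S id T], [T → . Y], [T → . f], [T → . g g], [T → g . g], [Y → . T f T], [Y → . g T g], [Y → g . T g] }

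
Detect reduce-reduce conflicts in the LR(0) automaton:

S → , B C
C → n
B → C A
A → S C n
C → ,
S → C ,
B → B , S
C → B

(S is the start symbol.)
A reduce-reduce conflict occurs when an LR(0) state has two complete items [A → α .] and [B → β .] — both call for a reduction, and with no lookahead the parser cannot choose between them.

Augment with S' → S and build the canonical LR(0) collection (I0 = CLOSURE({[S' → . S]}), then GOTO on every symbol after a dot until no new states appear). It has 18 states:
  I0: { [B → . B , S], [B → . C A], [C → . ,], [C → . B], [C → . n], [S → . , B C], [S → . C ,], [S' → . S] }  — shift
  I1: { [B → . B , S], [B → . C A], [C → , .], [C → . ,], [C → . B], [C → . n], [S → , . B C] }  — shift, reduce
  I2: { [B → B . , S], [C → B .] }  — shift, reduce
  I3: { [A → . S C n], [B → . B , S], [B → . C A], [B → C . A], [C → . ,], [C → . B], [C → . n], [S → . , B C], [S → . C ,], [S → C . ,] }  — shift
  I4: { [S' → S .] }  — accept
  I5: { [C → n .] }  — reduce
  I6: { [B → . B , S], [B → . C A], [C → , .], [C → . ,], [C → . B], [C → . n], [S → , . B C], [S → C , .] }  — shift, 2 reduces
  I7: { [B → C A .] }  — reduce
  I8: { [A → S . C n], [B → . B , S], [B → . C A], [C → . ,], [C → . B], [C → . n] }  — shift
  I9: { [C → , .] }  — reduce
  I10: { [A → . S C n], [A → S C . n], [B → . B , S], [B → . C A], [B → C . A], [C → . ,], [C → . B], [C → . n], [S → . , B C], [S → . C ,] }  — shift
  I11: { [A → S C n .], [C → n .] }  — 2 reduces
  I12: { [B → . B , S], [B → . C A], [B → B . , S], [C → . ,], [C → . B], [C → . n], [C → B .], [S → , B . C] }  — shift, reduce
  I13: { [A → . S C n], [B → . B , S], [B → . C A], [B → C . A], [C → . ,], [C → . B], [C → . n], [S → . , B C], [S → . C ,] }  — shift
  I14: { [B → . B , S], [B → . C A], [B → B , . S], [C → , .], [C → . ,], [C → . B], [C → . n], [S → . , B C], [S → . C ,] }  — shift, reduce
  I15: { [A → . S C n], [B → . B , S], [B → . C A], [B → C . A], [C → . ,], [C → . B], [C → . n], [S → , B C .], [S → . , B C], [S → . C ,] }  — shift, reduce
  I16: { [B → B , S .] }  — reduce
  I17: { [B → . B , S], [B → . C A], [B → B , . S], [C → . ,], [C → . B], [C → . n], [S → . , B C], [S → . C ,] }  — shift

I6 contains complete items [C → , .], [S → C , .] — reduce-reduce conflict.
I11 contains complete items [A → S C n .], [C → n .] — reduce-reduce conflict.

Answer: Yes — I6: [C → , .] vs [S → C , .]; I11: [A → S C n .] vs [C → n .]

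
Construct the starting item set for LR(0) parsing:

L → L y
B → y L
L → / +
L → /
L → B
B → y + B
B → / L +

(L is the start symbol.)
First, augment the grammar with L' → L
I₀ = CLOSURE({ [L' → . L] }):
  [L' → . L] has the dot before L: add [L → . L y], [L → . / +], [L → . /], [L → . B]
  [L → . B] has the dot before B: add [B → . y L], [B → . y + B], [B → . / L +]
No further items can be added.

I₀ = { [B → . / L +], [B → . y + B], [B → . y L], [L → . / +], [L → . /], [L → . B], [L → . L y], [L' → . L] }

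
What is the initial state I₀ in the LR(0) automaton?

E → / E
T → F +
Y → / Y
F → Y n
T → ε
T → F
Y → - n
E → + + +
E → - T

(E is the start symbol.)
{ [E → . + + +], [E → . - T], [E → . / E], [E' → . E] }

First, augment the grammar with E' → E
I₀ = CLOSURE({ [E' → . E] }):
  [E' → . E] has the dot before E: add [E → . / E], [E → . + + +], [E → . - T]
No further items can be added.

I₀ = { [E → . + + +], [E → . - T], [E → . / E], [E' → . E] }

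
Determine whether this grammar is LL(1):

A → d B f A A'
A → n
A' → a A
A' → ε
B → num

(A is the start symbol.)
No. Predict set conflict for A': { 'a' }

Relevant sets:
  FOLLOW(A') = { $, 'a' }

For A:
  PREDICT(A → d B f A A') = { 'd' }
  PREDICT(A → n) = { 'n' }
For A':
  PREDICT(A' → a A) = { 'a' }
  PREDICT(A' → ε) = { $, 'a' }
B has a single production, so nothing to check there.

Conflict found: Predict set conflict for A': { 'a' }
The grammar is NOT LL(1).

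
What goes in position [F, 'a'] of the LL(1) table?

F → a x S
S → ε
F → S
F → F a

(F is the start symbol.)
F → a x S, F → S, F → F a

To find M[F, 'a'], we find productions for F where 'a' is in the predict set (PREDICT(N → α) = (FIRST(α) \ {ε}) ∪ (FOLLOW(N) if α ⇒* ε)).

Relevant sets:
  FIRST(S) = { ε }
  FIRST(F) = { 'a', ε }
  FOLLOW(F) = { $, 'a' }

F → a x S: PREDICT = { 'a' }
  'a' is in predict set, so this production goes in M[F, 'a']
F → S: PREDICT = { $, 'a' }
  'a' is in predict set, so this production goes in M[F, 'a']
F → F a: PREDICT = { 'a' }
  'a' is in predict set, so this production goes in M[F, 'a']

M[F, 'a'] = F → a x S, F → S, F → F a  (a multiply-defined cell — the grammar is not LL(1))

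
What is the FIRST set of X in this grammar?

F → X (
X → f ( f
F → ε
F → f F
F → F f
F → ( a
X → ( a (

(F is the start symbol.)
To compute FIRST(X), examine every production with X on the left-hand side, reading each right-hand side left to right until a non-nullable symbol is reached.

From X → f ( f:
  - f is a terminal: add 'f' and stop
From X → ( a (:
  - '(' is a terminal: add '(' and stop

Collecting: FIRST(X) = { '(', 'f' }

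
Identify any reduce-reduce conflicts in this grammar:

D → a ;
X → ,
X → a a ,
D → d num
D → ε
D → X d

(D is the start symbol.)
No reduce-reduce conflicts

A reduce-reduce conflict occurs when an LR(0) state has two complete items [A → α .] and [B → β .] — both call for a reduction, and with no lookahead the parser cannot choose between them.

Augment with D' → D and build the canonical LR(0) collection (I0 = CLOSURE({[D' → . D]}), then GOTO on every symbol after a dot until no new states appear). It has 11 states:
  I0: { [D → . X d], [D → . a ;], [D → . d num], [D → .], [D' → . D], [X → . ,], [X → . a a ,] }  — shift, reduce
  I1: { [X → , .] }  — reduce
  I2: { [D' → D .] }  — accept
  I3: { [D → X . d] }  — shift
  I4: { [D → a . ;], [X → a . a ,] }  — shift
  I5: { [D → d . num] }  — shift
  I6: { [D → d num .] }  — reduce
  I7: { [D → a ; .] }  — reduce
  I8: { [X → a a . ,] }  — shift
  I9: { [X → a a , .] }  — reduce
  I10: { [D → X d .] }  — reduce

No state contains more than one complete item.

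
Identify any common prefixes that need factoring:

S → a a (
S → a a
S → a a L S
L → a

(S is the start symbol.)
Left-factoring is needed when two productions for the same non-terminal
share a common prefix on the right-hand side.

Productions for S:
  S → a a (
  S → a a
  S → a a L S

Found common prefix 'a a' in productions for S

Answer: Yes, S has productions with common prefix 'a a'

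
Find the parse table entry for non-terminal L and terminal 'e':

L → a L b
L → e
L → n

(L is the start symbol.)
L → e

To find M[L, 'e'], we find productions for L where 'e' is in the predict set (PREDICT(N → α) = (FIRST(α) \ {ε}) ∪ (FOLLOW(N) if α ⇒* ε)).

L → a L b: PREDICT = { 'a' }
L → e: PREDICT = { 'e' }
  'e' is in predict set, so this production goes in M[L, 'e']
L → n: PREDICT = { 'n' }

M[L, 'e'] = L → e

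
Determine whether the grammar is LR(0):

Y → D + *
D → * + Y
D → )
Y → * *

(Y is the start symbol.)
Yes, the grammar is LR(0)

Augment with Y' → Y and build the canonical LR(0) collection (I0 = CLOSURE({[Y' → . Y]}), then GOTO on every symbol after a dot until no new states appear). It has 10 states:
  I0: { [D → . )], [D → . * + Y], [Y → . * *], [Y → . D + *], [Y' → . Y] }  — shift
  I1: { [D → ) .] }  — reduce
  I2: { [D → * . + Y], [Y → * . *] }  — shift
  I3: { [Y → D . + *] }  — shift
  I4: { [Y' → Y .] }  — accept
  I5: { [Y → D + . *] }  — shift
  I6: { [Y → D + * .] }  — reduce
  I7: { [Y → * * .] }  — reduce
  I8: { [D → * + . Y], [D → . )], [D → . * + Y], [Y → . * *], [Y → . D + *] }  — shift
  I9: { [D → * + Y .] }  — reduce

Every state is either a pure shift/goto state or contains exactly one complete item and nothing to shift — no conflicts. The grammar is LR(0).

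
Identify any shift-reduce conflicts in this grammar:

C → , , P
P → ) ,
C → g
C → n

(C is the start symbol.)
No shift-reduce conflicts

Augment with C' → C and build the canonical LR(0) collection (I0 = CLOSURE({[C' → . C]}), then GOTO on every symbol after a dot until no new states appear). It has 9 states:
  I0: { [C → . , , P], [C → . g], [C → . n], [C' → . C] }  — shift
  I1: { [C → , . , P] }  — shift
  I2: { [C' → C .] }  — accept
  I3: { [C → g .] }  — reduce
  I4: { [C → n .] }  — reduce
  I5: { [C → , , . P], [P → . ) ,] }  — shift
  I6: { [P → ) . ,] }  — shift
  I7: { [C → , , P .] }  — reduce
  I8: { [P → ) , .] }  — reduce

No state contains both a complete item and a shift item.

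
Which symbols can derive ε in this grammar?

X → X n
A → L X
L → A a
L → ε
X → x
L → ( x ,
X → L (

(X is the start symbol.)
{ 'L' }

ε-productions: L → ε
So L is immediately nullable.
No further non-terminal can be added: every production for the remaining non-terminals contains a terminal or a non-nullable non-terminal.
Nullable = { 'L' }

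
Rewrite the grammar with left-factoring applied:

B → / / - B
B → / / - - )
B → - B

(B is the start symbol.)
B → / / - B'
B' → B
B' → - )
B → - B

Left-factoring transforms A → αβ₁ | αβ₂ into A → αA' and A' → β₁ | β₂
(α is the longest common prefix among the alternatives). Repeat until
no nonterminal has two alternatives with a common prefix.

Round 1: B has alternatives sharing prefix '/ / -'. Introduce B': B → / / - B'
  Add: B' → B
  Add: B' → - )

No remaining common prefixes — done.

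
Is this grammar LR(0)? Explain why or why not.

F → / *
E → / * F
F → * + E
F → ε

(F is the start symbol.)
Augment with F' → F and build the canonical LR(0) collection (I0 = CLOSURE({[F' → . F]}), then GOTO on every symbol after a dot until no new states appear). It has 10 states:
  I0: { [F → . * + E], [F → . / *], [F → .], [F' → . F] }  — shift, reduce
  I1: { [F → * . + E] }  — shift
  I2: { [F → / . *] }  — shift
  I3: { [F' → F .] }  — accept
  I4: { [F → / * .] }  — reduce
  I5: { [E → . / * F], [F → * + . E] }  — shift
  I6: { [E → / . * F] }  — shift
  I7: { [F → * + E .] }  — reduce
  I8: { [E → / * . F], [F → . * + E], [F → . / *], [F → .] }  — shift, reduce
  I9: { [E → / * F .] }  — reduce

Conflict in state I0:
  Shift-reduce conflict between [F → .] and [F → . * + E]
So the grammar is NOT LR(0).

Answer: No. Shift-reduce conflict between [F → .] and [F → . * + E]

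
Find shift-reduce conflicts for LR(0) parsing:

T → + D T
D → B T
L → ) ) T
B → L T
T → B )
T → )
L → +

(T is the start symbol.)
A shift-reduce conflict occurs when an LR(0) state has both:
  - a complete (reduce) item [A → α .] (dot at the end), and
  - a shift item [B → β . c γ] (dot before a terminal).

Augment with T' → T and build the canonical LR(0) collection (I0 = CLOSURE({[T' → . T]}), then GOTO on every symbol after a dot until no new states appear). It has 16 states:
  I0: { [B → . L T], [L → . ) ) T], [L → . +], [T → . )], [T → . + D T], [T → . B )], [T' → . T] }  — shift
  I1: { [L → ) . ) T], [T → ) .] }  — shift, reduce
  I2: { [B → . L T], [D → . B T], [L → + .], [L → . ) ) T], [L → . +], [T → + . D T] }  — shift, reduce
  I3: { [T → B . )] }  — shift
  I4: { [B → . L T], [B → L . T], [L → . ) ) T], [L → . +], [T → . )], [T → . + D T], [T → . B )] }  — shift
  I5: { [T' → T .] }  — accept
  I6: { [B → L T .] }  — reduce
  I7: { [T → B ) .] }  — reduce
  I8: { [L → ) . ) T] }  — shift
  I9: { [L → + .] }  — reduce
  I10: { [B → . L T], [D → B . T], [L → . ) ) T], [L → . +], [T → . )], [T → . + D T], [T → . B )] }  — shift
  I11: { [B → . L T], [L → . ) ) T], [L → . +], [T → + D . T], [T → . )], [T → . + D T], [T → . B )] }  — shift
  I12: { [T → + D T .] }  — reduce
  I13: { [D → B T .] }  — reduce
  I14: { [B → . L T], [L → ) ) . T], [L → . ) ) T], [L → . +], [T → . )], [T → . + D T], [T → . B )] }  — shift
  I15: { [L → ) ) T .] }  — reduce

I1 contains reduce item [T → ) .] and shift item [L → ) . ) T] — shift-reduce conflict.
I2 contains reduce item [L → + .] and shift items [L → . ) ) T], [L → . +] — shift-reduce conflict.

Answer: Yes — I1: [T → ) .] vs [L → ) . ) T]; I2: [L → + .] vs [L → . ) ) T]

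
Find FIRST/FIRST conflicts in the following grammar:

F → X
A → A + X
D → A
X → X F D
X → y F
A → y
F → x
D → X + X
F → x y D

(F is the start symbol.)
Yes. F → x / F → x y D on { 'x' }; A → A '+' X / A → y on { 'y' }; D → A / D → X '+' X on { 'y' }; X → X F D / X → y F on { 'y' }

FIRST sets of the non-terminals at (or reachable through a nullable prefix from) the front of some alternative:
  FIRST(X) = { 'y' }
  FIRST(A) = { 'y' }

Productions for F:
  F → X: FIRST = { 'y' }
  F → x: FIRST = { 'x' }
  F → x y D: FIRST = { 'x' }
Productions for A:
  A → A + X: FIRST = { 'y' }
  A → y: FIRST = { 'y' }
Productions for D:
  D → A: FIRST = { 'y' }
  D → X + X: FIRST = { 'y' }
Productions for X:
  X → X F D: FIRST = { 'y' }
  X → y F: FIRST = { 'y' }

Conflict for F: F → x and F → x y D
  Overlap: { 'x' }
Conflict for A: A → A + X and A → y
  Overlap: { 'y' }
Conflict for D: D → A and D → X + X
  Overlap: { 'y' }
Conflict for X: X → X F D and X → y F
  Overlap: { 'y' }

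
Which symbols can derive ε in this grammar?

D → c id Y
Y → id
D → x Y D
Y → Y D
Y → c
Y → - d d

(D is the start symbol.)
None

There are no ε-productions, so no non-terminal can derive ε.
No non-terminals are nullable.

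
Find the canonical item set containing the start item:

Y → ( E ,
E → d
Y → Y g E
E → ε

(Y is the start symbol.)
{ [Y → . ( E ,], [Y → . Y g E], [Y' → . Y] }

First, augment the grammar with Y' → Y
I₀ = CLOSURE({ [Y' → . Y] }):
  [Y' → . Y] has the dot before Y: add [Y → . ( E ,], [Y → . Y g E]
No further items can be added.

I₀ = { [Y → . ( E ,], [Y → . Y g E], [Y' → . Y] }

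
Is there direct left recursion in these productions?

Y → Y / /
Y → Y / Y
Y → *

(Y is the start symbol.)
Direct left recursion occurs when N → N α for some non-terminal N (the right-hand side begins with the left-hand side itself).

Y → Y / /: LEFT RECURSIVE (starts with Y)
Y → Y / Y: LEFT RECURSIVE (starts with Y)
Y → *: starts with '*'

The grammar has direct left recursion on: Y.

Answer: Yes, Y is left-recursive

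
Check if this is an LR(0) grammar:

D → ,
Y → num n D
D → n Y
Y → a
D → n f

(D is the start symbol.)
Yes, the grammar is LR(0)

Augment with D' → D and build the canonical LR(0) collection (I0 = CLOSURE({[D' → . D]}), then GOTO on every symbol after a dot until no new states appear). It has 10 states:
  I0: { [D → . ,], [D → . n Y], [D → . n f], [D' → . D] }  — shift
  I1: { [D → , .] }  — reduce
  I2: { [D' → D .] }  — accept
  I3: { [D → n . Y], [D → n . f], [Y → . a], [Y → . num n D] }  — shift
  I4: { [D → n Y .] }  — reduce
  I5: { [Y → a .] }  — reduce
  I6: { [D → n f .] }  — reduce
  I7: { [Y → num . n D] }  — shift
  I8: { [D → . ,], [D → . n Y], [D → . n f], [Y → num n . D] }  — shift
  I9: { [Y → num n D .] }  — reduce

Every state is either a pure shift/goto state or contains exactly one complete item and nothing to shift — no conflicts. The grammar is LR(0).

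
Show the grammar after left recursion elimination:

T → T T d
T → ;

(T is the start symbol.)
T → ; T'
T' → T d T'
T' → ε

T is directly left-recursive. The standard transformation for
  A → A α₁ | ... | A α_m | β₁ | ... | β_n
is
  A  → β₁ A' | ... | β_n A'
  A' → α₁ A' | ... | α_m A' | ε

T → ; becomes T → ; T'
T → T T d becomes T' → T d T'
Add T' → ε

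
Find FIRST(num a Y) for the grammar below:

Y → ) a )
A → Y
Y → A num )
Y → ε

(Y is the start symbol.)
To compute FIRST(num a Y), process the symbols left to right:
Symbol num is a terminal. Add 'num' and stop.
FIRST(num a Y) = { 'num' }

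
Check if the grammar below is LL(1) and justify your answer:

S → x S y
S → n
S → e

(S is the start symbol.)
A grammar is LL(1) if for each non-terminal N with multiple productions, the predict sets of those productions are pairwise disjoint, where PREDICT(N → α) = (FIRST(α) \ {ε}) ∪ (FOLLOW(N) if α ⇒* ε).

For S:
  PREDICT(S → x S y) = { 'x' }
  PREDICT(S → n) = { 'n' }
  PREDICT(S → e) = { 'e' }

All predict sets are disjoint. The grammar IS LL(1).

Answer: Yes, the grammar is LL(1).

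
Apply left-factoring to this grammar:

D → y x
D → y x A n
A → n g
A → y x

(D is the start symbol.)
D → y x D'
D' → ε
D' → A n
A → n g
A → y x

Left-factoring transforms A → αβ₁ | αβ₂ into A → αA' and A' → β₁ | β₂
(α is the longest common prefix among the alternatives). Repeat until
no nonterminal has two alternatives with a common prefix.

Round 1: D has alternatives sharing prefix 'y x'. Introduce D': D → y x D'
  Add: D' → ε
  Add: D' → A n

No remaining common prefixes — done.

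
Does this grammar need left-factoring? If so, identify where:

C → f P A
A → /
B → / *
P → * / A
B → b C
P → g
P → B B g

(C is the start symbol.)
No, left-factoring is not needed

Left-factoring is needed when two productions for the same non-terminal
share a common prefix on the right-hand side.

Productions for B:
  B → / *
  B → b C
Productions for P:
  P → * / A
  P → g
  P → B B g

No common prefixes found.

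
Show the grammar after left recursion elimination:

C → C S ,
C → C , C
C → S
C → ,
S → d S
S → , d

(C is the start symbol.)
C → S C'
C → , C'
C' → S , C'
C' → , C C'
C' → ε
S → d S
S → , d

C is directly left-recursive. The standard transformation for
  A → A α₁ | ... | A α_m | β₁ | ... | β_n
is
  A  → β₁ A' | ... | β_n A'
  A' → α₁ A' | ... | α_m A' | ε

C → S becomes C → S C'
C → , becomes C → , C'
C → C S , becomes C' → S , C'
C → C , C becomes C' → , C C'
Add C' → ε

Productions for other non-terminals are unchanged:
  S → d S
  S → , d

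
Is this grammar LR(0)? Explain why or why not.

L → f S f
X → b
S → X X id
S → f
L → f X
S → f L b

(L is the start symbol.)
No. Shift-reduce conflict between [L → f X .] and [X → . b]

A grammar is LR(0) if no state in the canonical LR(0) collection has:
  - both a shift item (dot before a terminal) and a complete item (shift-reduce conflict), or
  - two or more complete items (reduce-reduce conflict; the accept item [L' → L .] counts as a complete item here).

Augment with L' → L and build the canonical LR(0) collection (I0 = CLOSURE({[L' → . L]}), then GOTO on every symbol after a dot until no new states appear). It has 12 states:
  I0: { [L → . f S f], [L → . f X], [L' → . L] }  — shift
  I1: { [L' → L .] }  — accept
  I2: { [L → f . S f], [L → f . X], [S → . X X id], [S → . f L b], [S → . f], [X → . b] }  — shift
  I3: { [L → f S . f] }  — shift
  I4: { [L → f X .], [S → X . X id], [X → . b] }  — shift, reduce
  I5: { [X → b .] }  — reduce
  I6: { [L → . f S f], [L → . f X], [S → f . L b], [S → f .] }  — shift, reduce
  I7: { [S → f L . b] }  — shift
  I8: { [S → f L b .] }  — reduce
  I9: { [S → X X . id] }  — shift
  I10: { [S → X X id .] }  — reduce
  I11: { [L → f S f .] }  — reduce

Conflict in state I4:
  Shift-reduce conflict between [L → f X .] and [X → . b]
So the grammar is NOT LR(0).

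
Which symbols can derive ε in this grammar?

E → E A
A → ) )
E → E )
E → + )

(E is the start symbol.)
There are no ε-productions, so no non-terminal can derive ε.
No non-terminals are nullable.

Answer: None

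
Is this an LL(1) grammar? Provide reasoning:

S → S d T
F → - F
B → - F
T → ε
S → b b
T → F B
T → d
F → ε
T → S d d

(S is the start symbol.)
A grammar is LL(1) if for each non-terminal N with multiple productions, the predict sets of those productions are pairwise disjoint, where PREDICT(N → α) = (FIRST(α) \ {ε}) ∪ (FOLLOW(N) if α ⇒* ε).

Relevant sets:
  FIRST(S) = { 'b' }
  FIRST(F) = { '-', ε }
  FIRST(B) = { '-' }
  FOLLOW(F) = { $, '-', 'd' }
  FOLLOW(T) = { $, 'd' }

For S:
  PREDICT(S → S d T) = { 'b' }
  PREDICT(S → b b) = { 'b' }
For F:
  PREDICT(F → '-' F) = { '-' }
  PREDICT(F → ε) = { $, '-', 'd' }
For T:
  PREDICT(T → ε) = { $, 'd' }
  PREDICT(T → F B) = { '-' }
  PREDICT(T → d) = { 'd' }
  PREDICT(T → S d d) = { 'b' }
B has a single production, so nothing to check there.

Conflict found: Predict set conflict for S: { 'b' }
The grammar is NOT LL(1).

Answer: No. Predict set conflict for S: { 'b' }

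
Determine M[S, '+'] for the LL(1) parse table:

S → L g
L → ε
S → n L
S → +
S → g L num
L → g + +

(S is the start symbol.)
To find M[S, '+'], we find productions for S where '+' is in the predict set (PREDICT(N → α) = (FIRST(α) \ {ε}) ∪ (FOLLOW(N) if α ⇒* ε)).

Relevant sets:
  FIRST(L) = { 'g', ε }

S → L g: PREDICT = { 'g' }
S → n L: PREDICT = { 'n' }
S → +: PREDICT = { '+' }
  '+' is in predict set, so this production goes in M[S, '+']
S → g L num: PREDICT = { 'g' }

M[S, '+'] = S → +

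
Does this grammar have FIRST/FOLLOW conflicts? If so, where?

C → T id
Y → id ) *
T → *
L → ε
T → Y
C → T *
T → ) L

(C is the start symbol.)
A FIRST/FOLLOW conflict occurs when a non-terminal N has a nullable alternative N → β (β ⇒* ε) and another alternative N → α with FIRST(α) ∩ FOLLOW(N) ≠ ∅: on such a lookahead the parser cannot decide between expanding α and letting N vanish via β.

Nullable non-terminals: L.
L has a nullable alternative but only one production, so nothing to check.

C, T, Y have no nullable alternative, so no FIRST/FOLLOW check is needed there.

No FIRST/FOLLOW conflicts found.

Answer: No FIRST/FOLLOW conflicts.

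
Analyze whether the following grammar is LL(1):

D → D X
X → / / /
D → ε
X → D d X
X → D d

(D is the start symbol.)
No. Predict set conflict for D: { '/', 'd' }

Relevant sets:
  FIRST(D) = { '/', 'd', ε }
  FIRST(X) = { '/', 'd' }
  FOLLOW(D) = { $, '/', 'd' }

For D:
  PREDICT(D → D X) = { '/', 'd' }
  PREDICT(D → ε) = { $, '/', 'd' }
For X:
  PREDICT(X → '/' '/' '/') = { '/' }
  PREDICT(X → D d X) = { '/', 'd' }
  PREDICT(X → D d) = { '/', 'd' }

Conflict found: Predict set conflict for D: { '/', 'd' }
The grammar is NOT LL(1).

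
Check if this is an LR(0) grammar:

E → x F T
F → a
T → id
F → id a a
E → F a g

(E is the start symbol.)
Yes, the grammar is LR(0)

A grammar is LR(0) if no state in the canonical LR(0) collection has:
  - both a shift item (dot before a terminal) and a complete item (shift-reduce conflict), or
  - two or more complete items (reduce-reduce conflict; the accept item [E' → E .] counts as a complete item here).

Augment with E' → E and build the canonical LR(0) collection (I0 = CLOSURE({[E' → . E]}), then GOTO on every symbol after a dot until no new states appear). It has 13 states:
  I0: { [E → . F a g], [E → . x F T], [E' → . E], [F → . a], [F → . id a a] }  — shift
  I1: { [E' → E .] }  — accept
  I2: { [E → F . a g] }  — shift
  I3: { [F → a .] }  — reduce
  I4: { [F → id . a a] }  — shift
  I5: { [E → x . F T], [F → . a], [F → . id a a] }  — shift
  I6: { [E → x F . T], [T → . id] }  — shift
  I7: { [E → x F T .] }  — reduce
  I8: { [T → id .] }  — reduce
  I9: { [F → id a . a] }  — shift
  I10: { [F → id a a .] }  — reduce
  I11: { [E → F a . g] }  — shift
  I12: { [E → F a g .] }  — reduce

Every state is either a pure shift/goto state or contains exactly one complete item and nothing to shift — no conflicts. The grammar is LR(0).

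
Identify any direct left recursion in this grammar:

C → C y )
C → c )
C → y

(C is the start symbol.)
Yes, C is left-recursive

C → C y ): LEFT RECURSIVE (starts with C)
C → c ): starts with c
C → y: starts with y

The grammar has direct left recursion on: C.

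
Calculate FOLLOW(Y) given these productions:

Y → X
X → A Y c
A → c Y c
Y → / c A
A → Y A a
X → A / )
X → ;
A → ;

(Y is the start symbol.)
To compute FOLLOW(Y), find every occurrence of Y on a right-hand side N → α Y β: add FIRST(β) \ {ε}, and if β is empty or nullable also add FOLLOW(N). Iterate to a fixed point.

Y is the start symbol, so $ ∈ FOLLOW(Y).
In X → A Y c: Y is followed by c, add FIRST(c) \ {ε} = { 'c' }
In A → c Y c: Y is followed by c, add FIRST(c) \ {ε} = { 'c' }
In A → Y A a: Y is followed by A a, add FIRST(A a) \ {ε} = { '/', ';', 'c' }

Taking the union: FOLLOW(Y) = { $, '/', ';', 'c' }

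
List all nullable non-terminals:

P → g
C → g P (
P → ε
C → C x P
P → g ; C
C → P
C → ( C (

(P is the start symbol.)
ε-productions: P → ε
So P is immediately nullable.
C → P: every symbol on the right is nullable, so C is nullable too.
Every non-terminal is now nullable.
Nullable = { 'C', 'P' }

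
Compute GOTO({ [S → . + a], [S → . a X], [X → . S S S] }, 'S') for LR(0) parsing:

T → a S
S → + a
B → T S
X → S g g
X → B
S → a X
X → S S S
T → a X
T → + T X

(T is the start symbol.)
GOTO(I, 'S') = CLOSURE({ [A → αX.β] : [A → α.Xβ] ∈ I, X = 'S' })

Items with dot before 'S', with the dot advanced:
  [X → . S S S] → [X → S . S S]
Closure of the advanced items:
  [X → S . S S] has the dot before S: add [S → . + a], [S → . a X]

GOTO = { [S → . + a], [S → . a X], [X → S . S S] }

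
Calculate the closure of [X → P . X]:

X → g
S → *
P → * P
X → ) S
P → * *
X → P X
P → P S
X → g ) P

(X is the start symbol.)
{ [P → . * *], [P → . * P], [P → . P S], [X → . ) S], [X → . P X], [X → . g ) P], [X → . g], [X → P . X] }

To compute CLOSURE, for each item [A → α.Bβ] where B is a non-terminal, add [B → .γ] for all productions B → γ; repeat for the newly added items until nothing changes.

Start with: [X → P . X]
  [X → P . X] has the dot before X: add [X → . g], [X → . ) S], [X → . P X], [X → . g ) P]
  [X → . P X] has the dot before P: add [P → . * P], [P → . * *], [P → . P S]
No further items can be added.

CLOSURE = { [P → . * *], [P → . * P], [P → . P S], [X → . ) S], [X → . P X], [X → . g ) P], [X → . g], [X → P . X] }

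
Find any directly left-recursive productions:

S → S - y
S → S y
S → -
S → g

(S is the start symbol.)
S → S - y: LEFT RECURSIVE (starts with S)
S → S y: LEFT RECURSIVE (starts with S)
S → -: starts with '-'
S → g: starts with g

The grammar has direct left recursion on: S.

Answer: Yes, S is left-recursive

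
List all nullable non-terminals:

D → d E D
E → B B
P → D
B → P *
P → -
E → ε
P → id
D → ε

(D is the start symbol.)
ε-productions: E → ε, D → ε
So E, D are immediately nullable.
P → D: every symbol on the right is nullable, so P is nullable too.
No further non-terminal can be added: every production for the remaining non-terminals contains a terminal or a non-nullable non-terminal.
Nullable = { 'D', 'E', 'P' }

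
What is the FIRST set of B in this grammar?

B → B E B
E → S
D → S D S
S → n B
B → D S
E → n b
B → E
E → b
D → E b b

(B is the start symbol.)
{ 'b', 'n' }

To compute FIRST(B), examine every production with B on the left-hand side, reading each right-hand side left to right until a non-nullable symbol is reached.

FIRST sets of the other non-terminals involved (by the same procedure, iterated to a fixed point):
  FIRST(D) = { 'b', 'n' }
  FIRST(E) = { 'b', 'n' }

From B → B E B:
  - B is the symbol being defined: contributes nothing new
    B is not nullable, so stop
From B → D S:
  - D is a non-terminal: add FIRST(D) \ {ε} = { 'b', 'n' }
    D is not nullable, so stop
From B → E:
  - E is a non-terminal: add FIRST(E) \ {ε} = { 'b', 'n' }
    E is not nullable, so stop

Collecting: FIRST(B) = { 'b', 'n' }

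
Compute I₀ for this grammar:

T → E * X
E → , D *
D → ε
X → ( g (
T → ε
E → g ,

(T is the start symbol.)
{ [E → . , D *], [E → . g ,], [T → . E * X], [T → .], [T' → . T] }

First, augment the grammar with T' → T
I₀ = CLOSURE({ [T' → . T] }):
  [T' → . T] has the dot before T: add [T → . E * X], [T → .]
  [T → . E * X] has the dot before E: add [E → . , D *], [E → . g ,]
No further items can be added.

I₀ = { [E → . , D *], [E → . g ,], [T → . E * X], [T → .], [T' → . T] }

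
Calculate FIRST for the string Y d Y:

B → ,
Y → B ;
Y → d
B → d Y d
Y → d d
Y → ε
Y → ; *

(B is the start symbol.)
{ ',', ';', 'd' }

FIRST sets of the non-terminals involved (from the grammar, by fixed-point iteration):
  FIRST(Y) = { ',', ';', 'd', ε }

To compute FIRST(Y d Y), process the symbols left to right:
Symbol Y is a non-terminal. Add FIRST(Y) \ {ε} = { ',', ';', 'd' }
Y is nullable (ε ∈ FIRST(Y)), continue to the next symbol.
Symbol d is a terminal. Add 'd' and stop.
FIRST(Y d Y) = { ',', ';', 'd' }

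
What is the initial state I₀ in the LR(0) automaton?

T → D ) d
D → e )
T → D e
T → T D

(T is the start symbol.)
First, augment the grammar with T' → T
I₀ = CLOSURE({ [T' → . T] }):
  [T' → . T] has the dot before T: add [T → . D ) d], [T → . D e], [T → . T D]
  [T → . D ) d] has the dot before D: add [D → . e )]
No further items can be added.

I₀ = { [D → . e )], [T → . D ) d], [T → . D e], [T → . T D], [T' → . T] }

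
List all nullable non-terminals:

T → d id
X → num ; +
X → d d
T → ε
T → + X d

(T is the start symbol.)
A non-terminal is nullable if it can derive ε (the empty string): either it has an ε-production, or it has a production whose right-hand side consists entirely of nullable non-terminals.

ε-productions: T → ε
So T is immediately nullable.
No further non-terminal can be added: every production for the remaining non-terminals contains a terminal or a non-nullable non-terminal.
Nullable = { 'T' }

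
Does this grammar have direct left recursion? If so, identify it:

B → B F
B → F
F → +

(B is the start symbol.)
Yes, B is left-recursive

B → B F: LEFT RECURSIVE (starts with B)
B → F: starts with F
F → +: starts with '+'

The grammar has direct left recursion on: B.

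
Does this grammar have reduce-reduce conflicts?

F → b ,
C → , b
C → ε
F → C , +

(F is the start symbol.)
Augment with F' → F and build the canonical LR(0) collection (I0 = CLOSURE({[F' → . F]}), then GOTO on every symbol after a dot until no new states appear). It has 9 states:
  I0: { [C → . , b], [C → .], [F → . C , +], [F → . b ,], [F' → . F] }  — shift, reduce
  I1: { [C → , . b] }  — shift
  I2: { [F → C . , +] }  — shift
  I3: { [F' → F .] }  — accept
  I4: { [F → b . ,] }  — shift
  I5: { [F → b , .] }  — reduce
  I6: { [F → C , . +] }  — shift
  I7: { [F → C , + .] }  — reduce
  I8: { [C → , b .] }  — reduce

No state contains more than one complete item.

Answer: No reduce-reduce conflicts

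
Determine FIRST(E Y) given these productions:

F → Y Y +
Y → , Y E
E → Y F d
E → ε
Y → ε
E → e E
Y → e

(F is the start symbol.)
FIRST sets of the non-terminals involved (from the grammar, by fixed-point iteration):
  FIRST(E) = { '+', ',', 'e', ε }
  FIRST(Y) = { ',', 'e', ε }

To compute FIRST(E Y), process the symbols left to right:
Symbol E is a non-terminal. Add FIRST(E) \ {ε} = { '+', ',', 'e' }
E is nullable (ε ∈ FIRST(E)), continue to the next symbol.
Symbol Y is a non-terminal. Add FIRST(Y) \ {ε} = { ',', 'e' }
Y is nullable (ε ∈ FIRST(Y)), continue to the next symbol.
All symbols are nullable, so ε is in the result.
FIRST(E Y) = { '+', ',', 'e', ε }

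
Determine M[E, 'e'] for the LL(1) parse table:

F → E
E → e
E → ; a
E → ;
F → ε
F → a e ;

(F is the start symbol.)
To find M[E, 'e'], we find productions for E where 'e' is in the predict set (PREDICT(N → α) = (FIRST(α) \ {ε}) ∪ (FOLLOW(N) if α ⇒* ε)).

E → e: PREDICT = { 'e' }
  'e' is in predict set, so this production goes in M[E, 'e']
E → ; a: PREDICT = { ';' }
E → ;: PREDICT = { ';' }

M[E, 'e'] = E → e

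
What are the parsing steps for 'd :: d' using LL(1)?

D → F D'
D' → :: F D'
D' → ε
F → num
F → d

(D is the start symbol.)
LL(1) parsing maintains a stack (initially the start symbol over $) and the input. At each step: if the stack top is a terminal, match it against the current input token; if it is a non-terminal N, replace it with the RHS of M[N, lookahead] (the unique production whose predict set contains the lookahead).

Stack is shown with the top on the left.

Stack      Input     Action
---------------------------
D $        d :: d $  output D → F D'
F D' $     d :: d $  output F → d
d D' $     d :: d $  match 'd'
D' $       :: d $    output D' → :: F D'
:: F D' $  :: d $    match '::'
F D' $     d $       output F → d
d D' $     d $       match 'd'
D' $       $         output D' → ε
$          $         accept

The string is accepted.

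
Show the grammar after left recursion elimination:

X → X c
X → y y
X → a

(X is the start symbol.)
X → y y X'
X → a X'
X' → c X'
X' → ε

X is directly left-recursive. The standard transformation for
  A → A α₁ | ... | A α_m | β₁ | ... | β_n
is
  A  → β₁ A' | ... | β_n A'
  A' → α₁ A' | ... | α_m A' | ε

X → y y becomes X → y y X'
X → a becomes X → a X'
X → X c becomes X' → c X'
Add X' → ε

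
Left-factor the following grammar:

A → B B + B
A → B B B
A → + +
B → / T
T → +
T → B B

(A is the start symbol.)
Left-factoring transforms A → αβ₁ | αβ₂ into A → αA' and A' → β₁ | β₂
(α is the longest common prefix among the alternatives). Repeat until
no nonterminal has two alternatives with a common prefix.

Round 1: A has alternatives sharing prefix 'B B'. Introduce A': A → B B A'
  Add: A' → + B
  Add: A' → B

No remaining common prefixes — done.

Resulting grammar:
A → B B A'
A' → + B
A' → B
A → + +
B → / T
T → +
T → B B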